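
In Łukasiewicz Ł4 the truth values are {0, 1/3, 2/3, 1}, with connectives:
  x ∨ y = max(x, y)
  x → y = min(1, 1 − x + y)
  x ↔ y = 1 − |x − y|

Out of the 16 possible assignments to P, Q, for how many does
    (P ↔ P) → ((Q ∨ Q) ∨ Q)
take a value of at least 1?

P = 0, Q = 0 ↦ 0  <
P = 0, Q = 1/3 ↦ 1/3  <
P = 0, Q = 2/3 ↦ 2/3  <
P = 0, Q = 1 ↦ 1  ≥
P = 1/3, Q = 0 ↦ 0  <
P = 1/3, Q = 1/3 ↦ 1/3  <
P = 1/3, Q = 2/3 ↦ 2/3  <
P = 1/3, Q = 1 ↦ 1  ≥
P = 2/3, Q = 0 ↦ 0  <
P = 2/3, Q = 1/3 ↦ 1/3  <
P = 2/3, Q = 2/3 ↦ 2/3  <
P = 2/3, Q = 1 ↦ 1  ≥
P = 1, Q = 0 ↦ 0  <
P = 1, Q = 1/3 ↦ 1/3  <
P = 1, Q = 2/3 ↦ 2/3  <
P = 1, Q = 1 ↦ 1  ≥
So 4 of the 16 assignments meet the threshold.

4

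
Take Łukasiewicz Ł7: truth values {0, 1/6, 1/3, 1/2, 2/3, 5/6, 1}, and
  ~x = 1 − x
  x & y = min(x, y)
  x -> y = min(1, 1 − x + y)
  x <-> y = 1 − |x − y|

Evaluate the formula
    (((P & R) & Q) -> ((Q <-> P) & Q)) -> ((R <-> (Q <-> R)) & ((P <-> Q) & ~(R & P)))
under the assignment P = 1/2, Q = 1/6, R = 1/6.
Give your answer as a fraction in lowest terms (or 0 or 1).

P & R = 1/2 & 1/6 = 1/6
(P & R) & Q = 1/6 & 1/6 = 1/6
Q <-> P = 1/6 <-> 1/2 = 2/3
(Q <-> P) & Q = 2/3 & 1/6 = 1/6
((P & R) & Q) -> ((Q <-> P) & Q) = 1/6 -> 1/6 = 1
Q <-> R = 1/6 <-> 1/6 = 1
R <-> (Q <-> R) = 1/6 <-> 1 = 1/6
P <-> Q = 1/2 <-> 1/6 = 2/3
R & P = 1/6 & 1/2 = 1/6
~(R & P) = ~1/6 = 5/6
(P <-> Q) & ~(R & P) = 2/3 & 5/6 = 2/3
(R <-> (Q <-> R)) & ((P <-> Q) & ~(R & P)) = 1/6 & 2/3 = 1/6
(((P & R) & Q) -> ((Q <-> P) & Q)) -> ((R <-> (Q <-> R)) & ((P <-> Q) & ~(R & P))) = 1 -> 1/6 = 1/6

1/6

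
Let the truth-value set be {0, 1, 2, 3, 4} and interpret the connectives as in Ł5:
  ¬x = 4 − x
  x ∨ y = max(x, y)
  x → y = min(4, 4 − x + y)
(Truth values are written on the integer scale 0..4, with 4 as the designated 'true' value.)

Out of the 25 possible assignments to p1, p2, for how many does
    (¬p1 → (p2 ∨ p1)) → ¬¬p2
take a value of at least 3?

value 4: 9 assignments (counts)
value 3: 6 assignments (counts)
value 2: 4 assignments
value 1: 3 assignments
value 0: 3 assignments
So 15 of the 25 assignments meet the threshold.

15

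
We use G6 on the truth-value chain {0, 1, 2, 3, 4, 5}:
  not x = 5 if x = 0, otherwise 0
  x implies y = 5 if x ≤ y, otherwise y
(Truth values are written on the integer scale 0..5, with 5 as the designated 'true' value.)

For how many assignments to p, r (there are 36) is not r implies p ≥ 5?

31

value 5: 31 assignments (counts)
value 4: 1 assignment
value 3: 1 assignment
value 2: 1 assignment
value 1: 1 assignment
value 0: 1 assignment
So 31 of the 36 assignments meet the threshold.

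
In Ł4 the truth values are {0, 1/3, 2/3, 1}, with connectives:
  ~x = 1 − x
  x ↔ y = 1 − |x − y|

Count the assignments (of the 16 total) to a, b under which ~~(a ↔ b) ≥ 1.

a = 0, b = 0 ↦ 1  ≥
a = 0, b = 1/3 ↦ 2/3  <
a = 0, b = 2/3 ↦ 1/3  <
a = 0, b = 1 ↦ 0  <
a = 1/3, b = 0 ↦ 2/3  <
a = 1/3, b = 1/3 ↦ 1  ≥
a = 1/3, b = 2/3 ↦ 2/3  <
a = 1/3, b = 1 ↦ 1/3  <
a = 2/3, b = 0 ↦ 1/3  <
a = 2/3, b = 1/3 ↦ 2/3  <
a = 2/3, b = 2/3 ↦ 1  ≥
a = 2/3, b = 1 ↦ 2/3  <
a = 1, b = 0 ↦ 0  <
a = 1, b = 1/3 ↦ 1/3  <
a = 1, b = 2/3 ↦ 2/3  <
a = 1, b = 1 ↦ 1  ≥
So 4 of the 16 assignments meet the threshold.

4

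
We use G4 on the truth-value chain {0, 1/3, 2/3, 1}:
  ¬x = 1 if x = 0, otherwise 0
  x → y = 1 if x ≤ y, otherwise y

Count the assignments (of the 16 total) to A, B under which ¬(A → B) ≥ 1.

A = 0, B = 0 ↦ 0  <
A = 0, B = 1/3 ↦ 0  <
A = 0, B = 2/3 ↦ 0  <
A = 0, B = 1 ↦ 0  <
A = 1/3, B = 0 ↦ 1  ≥
A = 1/3, B = 1/3 ↦ 0  <
A = 1/3, B = 2/3 ↦ 0  <
A = 1/3, B = 1 ↦ 0  <
A = 2/3, B = 0 ↦ 1  ≥
A = 2/3, B = 1/3 ↦ 0  <
A = 2/3, B = 2/3 ↦ 0  <
A = 2/3, B = 1 ↦ 0  <
A = 1, B = 0 ↦ 1  ≥
A = 1, B = 1/3 ↦ 0  <
A = 1, B = 2/3 ↦ 0  <
A = 1, B = 1 ↦ 0  <
So 3 of the 16 assignments meet the threshold.

3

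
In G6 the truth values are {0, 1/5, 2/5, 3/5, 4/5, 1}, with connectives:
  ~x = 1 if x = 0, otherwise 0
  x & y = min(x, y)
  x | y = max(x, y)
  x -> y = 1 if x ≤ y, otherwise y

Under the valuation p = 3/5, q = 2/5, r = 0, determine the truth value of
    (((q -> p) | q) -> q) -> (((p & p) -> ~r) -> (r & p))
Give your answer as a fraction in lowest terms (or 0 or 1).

0

q -> p = 2/5 -> 3/5 = 1
(q -> p) | q = 1 | 2/5 = 1
((q -> p) | q) -> q = 1 -> 2/5 = 2/5
p & p = 3/5 & 3/5 = 3/5
~r = ~0 = 1
(p & p) -> ~r = 3/5 -> 1 = 1
r & p = 0 & 3/5 = 0
((p & p) -> ~r) -> (r & p) = 1 -> 0 = 0
(((q -> p) | q) -> q) -> (((p & p) -> ~r) -> (r & p)) = 2/5 -> 0 = 0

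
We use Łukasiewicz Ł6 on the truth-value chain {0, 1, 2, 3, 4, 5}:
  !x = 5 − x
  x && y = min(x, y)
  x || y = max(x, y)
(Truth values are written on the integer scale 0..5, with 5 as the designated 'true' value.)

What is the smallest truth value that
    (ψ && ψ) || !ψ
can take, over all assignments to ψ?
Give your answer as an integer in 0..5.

3

Take ψ = 2:
ψ && ψ = 2 && 2 = 2
!ψ = !2 = 3
(ψ && ψ) || !ψ = 2 || 3 = 3
No assignment yields a value below 3, so this is the minimum.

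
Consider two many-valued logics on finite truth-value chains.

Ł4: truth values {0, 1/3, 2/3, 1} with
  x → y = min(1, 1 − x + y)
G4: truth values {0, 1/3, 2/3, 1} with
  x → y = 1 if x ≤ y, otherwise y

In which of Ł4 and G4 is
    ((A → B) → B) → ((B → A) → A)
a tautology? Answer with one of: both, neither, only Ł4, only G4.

In Ł4: every assignment gives 1 — tautology.
In G4: at A = 1/3, B = 0 the value is 1/3 — not a tautology.

only Ł4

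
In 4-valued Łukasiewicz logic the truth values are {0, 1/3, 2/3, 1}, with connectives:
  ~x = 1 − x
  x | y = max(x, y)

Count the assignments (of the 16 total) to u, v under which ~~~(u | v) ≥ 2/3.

u = 0, v = 0 ↦ 1  ≥
u = 0, v = 1/3 ↦ 2/3  ≥
u = 0, v = 2/3 ↦ 1/3  <
u = 0, v = 1 ↦ 0  <
u = 1/3, v = 0 ↦ 2/3  ≥
u = 1/3, v = 1/3 ↦ 2/3  ≥
u = 1/3, v = 2/3 ↦ 1/3  <
u = 1/3, v = 1 ↦ 0  <
u = 2/3, v = 0 ↦ 1/3  <
u = 2/3, v = 1/3 ↦ 1/3  <
u = 2/3, v = 2/3 ↦ 1/3  <
u = 2/3, v = 1 ↦ 0  <
u = 1, v = 0 ↦ 0  <
u = 1, v = 1/3 ↦ 0  <
u = 1, v = 2/3 ↦ 0  <
u = 1, v = 1 ↦ 0  <
So 4 of the 16 assignments meet the threshold.

4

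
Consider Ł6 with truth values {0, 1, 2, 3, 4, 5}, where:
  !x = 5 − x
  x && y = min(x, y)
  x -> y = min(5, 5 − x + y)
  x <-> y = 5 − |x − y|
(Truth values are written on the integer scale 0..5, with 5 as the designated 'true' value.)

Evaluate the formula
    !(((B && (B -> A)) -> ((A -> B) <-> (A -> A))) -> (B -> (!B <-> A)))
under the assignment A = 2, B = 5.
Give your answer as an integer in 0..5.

B -> A = 5 -> 2 = 2
B && (B -> A) = 5 && 2 = 2
A -> B = 2 -> 5 = 5
A -> A = 2 -> 2 = 5
(A -> B) <-> (A -> A) = 5 <-> 5 = 5
(B && (B -> A)) -> ((A -> B) <-> (A -> A)) = 2 -> 5 = 5
!B = !5 = 0
!B <-> A = 0 <-> 2 = 3
B -> (!B <-> A) = 5 -> 3 = 3
((B && (B -> A)) -> ((A -> B) <-> (A -> A))) -> (B -> (!B <-> A)) = 5 -> 3 = 3
!(((B && (B -> A)) -> ((A -> B) <-> (A -> A))) -> (B -> (!B <-> A))) = !3 = 2

2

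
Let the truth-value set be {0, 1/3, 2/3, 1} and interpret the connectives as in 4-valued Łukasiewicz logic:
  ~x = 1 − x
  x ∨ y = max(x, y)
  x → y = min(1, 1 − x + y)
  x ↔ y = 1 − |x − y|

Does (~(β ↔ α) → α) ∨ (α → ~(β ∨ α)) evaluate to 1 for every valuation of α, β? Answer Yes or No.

Counterexample: take α = 1/3, β = 1.
β ↔ α = 1 ↔ 1/3 = 1/3
~(β ↔ α) = ~1/3 = 2/3
~(β ↔ α) → α = 2/3 → 1/3 = 2/3
β ∨ α = 1 ∨ 1/3 = 1
~(β ∨ α) = ~1 = 0
α → ~(β ∨ α) = 1/3 → 0 = 2/3
(~(β ↔ α) → α) ∨ (α → ~(β ∨ α)) = 2/3 ∨ 2/3 = 2/3
This gives 2/3 ≠ 1.

No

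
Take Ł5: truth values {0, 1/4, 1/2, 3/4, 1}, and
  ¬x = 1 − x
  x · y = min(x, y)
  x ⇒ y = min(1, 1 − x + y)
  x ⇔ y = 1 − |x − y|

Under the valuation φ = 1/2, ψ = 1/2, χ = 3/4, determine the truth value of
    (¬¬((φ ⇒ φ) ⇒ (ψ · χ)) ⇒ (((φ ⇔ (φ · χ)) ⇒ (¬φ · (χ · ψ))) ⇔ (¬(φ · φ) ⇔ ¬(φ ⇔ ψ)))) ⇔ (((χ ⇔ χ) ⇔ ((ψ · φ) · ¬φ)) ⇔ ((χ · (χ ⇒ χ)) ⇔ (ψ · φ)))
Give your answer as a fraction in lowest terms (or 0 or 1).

3/4

φ ⇒ φ = 1/2 ⇒ 1/2 = 1
ψ · χ = 1/2 · 3/4 = 1/2
(φ ⇒ φ) ⇒ (ψ · χ) = 1 ⇒ 1/2 = 1/2
¬((φ ⇒ φ) ⇒ (ψ · χ)) = ¬1/2 = 1/2
¬¬((φ ⇒ φ) ⇒ (ψ · χ)) = ¬1/2 = 1/2
φ · χ = 1/2 · 3/4 = 1/2
φ ⇔ (φ · χ) = 1/2 ⇔ 1/2 = 1
¬φ = ¬1/2 = 1/2
χ · ψ = 3/4 · 1/2 = 1/2
¬φ · (χ · ψ) = 1/2 · 1/2 = 1/2
(φ ⇔ (φ · χ)) ⇒ (¬φ · (χ · ψ)) = 1 ⇒ 1/2 = 1/2
φ · φ = 1/2 · 1/2 = 1/2
¬(φ · φ) = ¬1/2 = 1/2
φ ⇔ ψ = 1/2 ⇔ 1/2 = 1
¬(φ ⇔ ψ) = ¬1 = 0
¬(φ · φ) ⇔ ¬(φ ⇔ ψ) = 1/2 ⇔ 0 = 1/2
((φ ⇔ (φ · χ)) ⇒ (¬φ · (χ · ψ))) ⇔ (¬(φ · φ) ⇔ ¬(φ ⇔ ψ)) = 1/2 ⇔ 1/2 = 1
¬¬((φ ⇒ φ) ⇒ (ψ · χ)) ⇒ (((φ ⇔ (φ · χ)) ⇒ (¬φ · (χ · ψ))) ⇔ (¬(φ · φ) ⇔ ¬(φ ⇔ ψ))) = 1/2 ⇒ 1 = 1
χ ⇔ χ = 3/4 ⇔ 3/4 = 1
ψ · φ = 1/2 · 1/2 = 1/2
¬φ = ¬1/2 = 1/2
(ψ · φ) · ¬φ = 1/2 · 1/2 = 1/2
(χ ⇔ χ) ⇔ ((ψ · φ) · ¬φ) = 1 ⇔ 1/2 = 1/2
χ ⇒ χ = 3/4 ⇒ 3/4 = 1
χ · (χ ⇒ χ) = 3/4 · 1 = 3/4
ψ · φ = 1/2 · 1/2 = 1/2
(χ · (χ ⇒ χ)) ⇔ (ψ · φ) = 3/4 ⇔ 1/2 = 3/4
((χ ⇔ χ) ⇔ ((ψ · φ) · ¬φ)) ⇔ ((χ · (χ ⇒ χ)) ⇔ (ψ · φ)) = 1/2 ⇔ 3/4 = 3/4
(¬¬((φ ⇒ φ) ⇒ (ψ · χ)) ⇒ (((φ ⇔ (φ · χ)) ⇒ (¬φ · (χ · ψ))) ⇔ (¬(φ · φ) ⇔ ¬(φ ⇔ ψ)))) ⇔ (((χ ⇔ χ) ⇔ ((ψ · φ) · ¬φ)) ⇔ ((χ · (χ ⇒ χ)) ⇔ (ψ · φ))) = 1 ⇔ 3/4 = 3/4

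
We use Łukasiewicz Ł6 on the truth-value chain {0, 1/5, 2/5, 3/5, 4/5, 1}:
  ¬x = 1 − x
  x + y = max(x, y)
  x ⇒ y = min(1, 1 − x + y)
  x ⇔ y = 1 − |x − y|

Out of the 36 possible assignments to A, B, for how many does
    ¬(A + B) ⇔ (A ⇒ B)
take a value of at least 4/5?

12

value 1: 6 assignments (counts)
value 4/5: 6 assignments (counts)
value 3/5: 6 assignments
value 2/5: 6 assignments
value 1/5: 6 assignments
value 0: 6 assignments
So 12 of the 36 assignments meet the threshold.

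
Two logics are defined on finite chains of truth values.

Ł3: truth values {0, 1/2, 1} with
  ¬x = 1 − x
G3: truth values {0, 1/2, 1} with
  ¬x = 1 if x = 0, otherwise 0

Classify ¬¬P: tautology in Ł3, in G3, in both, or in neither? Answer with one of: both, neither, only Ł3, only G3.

neither

In Ł3: at P = 0 the value is 0 — not a tautology.
In G3: at P = 0 the value is 0 — not a tautology.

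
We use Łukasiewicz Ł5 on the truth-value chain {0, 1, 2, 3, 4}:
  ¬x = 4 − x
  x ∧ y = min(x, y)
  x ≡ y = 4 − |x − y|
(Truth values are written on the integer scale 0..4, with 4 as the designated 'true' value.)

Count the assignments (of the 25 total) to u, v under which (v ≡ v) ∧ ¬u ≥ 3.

10

value 4: 5 assignments (counts)
value 3: 5 assignments (counts)
value 2: 5 assignments
value 1: 5 assignments
value 0: 5 assignments
So 10 of the 25 assignments meet the threshold.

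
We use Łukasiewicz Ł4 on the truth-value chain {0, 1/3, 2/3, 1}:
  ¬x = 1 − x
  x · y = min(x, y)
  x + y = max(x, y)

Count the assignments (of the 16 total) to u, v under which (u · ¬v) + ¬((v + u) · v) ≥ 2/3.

8

u = 0, v = 0 ↦ 1  ≥
u = 0, v = 1/3 ↦ 2/3  ≥
u = 0, v = 2/3 ↦ 1/3  <
u = 0, v = 1 ↦ 0  <
u = 1/3, v = 0 ↦ 1  ≥
u = 1/3, v = 1/3 ↦ 2/3  ≥
u = 1/3, v = 2/3 ↦ 1/3  <
u = 1/3, v = 1 ↦ 0  <
u = 2/3, v = 0 ↦ 1  ≥
u = 2/3, v = 1/3 ↦ 2/3  ≥
u = 2/3, v = 2/3 ↦ 1/3  <
u = 2/3, v = 1 ↦ 0  <
u = 1, v = 0 ↦ 1  ≥
u = 1, v = 1/3 ↦ 2/3  ≥
u = 1, v = 2/3 ↦ 1/3  <
u = 1, v = 1 ↦ 0  <
So 8 of the 16 assignments meet the threshold.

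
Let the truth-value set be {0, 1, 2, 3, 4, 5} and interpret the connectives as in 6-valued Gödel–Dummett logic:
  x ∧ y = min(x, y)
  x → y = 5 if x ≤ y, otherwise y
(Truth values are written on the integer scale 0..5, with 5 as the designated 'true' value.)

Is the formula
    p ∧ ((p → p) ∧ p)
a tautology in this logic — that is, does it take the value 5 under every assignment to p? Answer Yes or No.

No

Counterexample: take p = 0.
p → p = 0 → 0 = 5
(p → p) ∧ p = 5 ∧ 0 = 0
p ∧ ((p → p) ∧ p) = 0 ∧ 0 = 0
This gives 0 ≠ 5.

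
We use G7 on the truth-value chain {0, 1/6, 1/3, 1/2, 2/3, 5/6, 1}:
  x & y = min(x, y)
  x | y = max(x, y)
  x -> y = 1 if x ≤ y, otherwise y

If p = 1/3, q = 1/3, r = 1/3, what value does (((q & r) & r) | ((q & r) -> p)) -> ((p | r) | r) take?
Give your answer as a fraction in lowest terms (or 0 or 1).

1/3

q & r = 1/3 & 1/3 = 1/3
(q & r) & r = 1/3 & 1/3 = 1/3
q & r = 1/3 & 1/3 = 1/3
(q & r) -> p = 1/3 -> 1/3 = 1
((q & r) & r) | ((q & r) -> p) = 1/3 | 1 = 1
p | r = 1/3 | 1/3 = 1/3
(p | r) | r = 1/3 | 1/3 = 1/3
(((q & r) & r) | ((q & r) -> p)) -> ((p | r) | r) = 1 -> 1/3 = 1/3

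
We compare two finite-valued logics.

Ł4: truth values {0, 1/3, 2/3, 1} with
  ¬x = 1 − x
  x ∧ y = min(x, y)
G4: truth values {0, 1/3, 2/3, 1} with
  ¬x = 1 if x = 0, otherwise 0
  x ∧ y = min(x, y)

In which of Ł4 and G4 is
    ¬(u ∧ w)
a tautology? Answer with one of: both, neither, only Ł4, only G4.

neither

In Ł4: at u = 1/3, w = 1/3 the value is 2/3 — not a tautology.
In G4: at u = 1/3, w = 1/3 the value is 0 — not a tautology.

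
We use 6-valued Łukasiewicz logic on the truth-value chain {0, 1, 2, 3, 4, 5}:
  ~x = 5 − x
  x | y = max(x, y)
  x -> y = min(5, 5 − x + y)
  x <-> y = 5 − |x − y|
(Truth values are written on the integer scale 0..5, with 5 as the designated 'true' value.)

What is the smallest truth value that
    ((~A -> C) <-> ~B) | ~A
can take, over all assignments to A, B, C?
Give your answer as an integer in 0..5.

Take A = 5, B = 5, C = 0:
~A = ~5 = 0
~A -> C = 0 -> 0 = 5
~B = ~5 = 0
(~A -> C) <-> ~B = 5 <-> 0 = 0
~A = ~5 = 0
((~A -> C) <-> ~B) | ~A = 0 | 0 = 0
No assignment yields a value below 0, so this is the minimum.

0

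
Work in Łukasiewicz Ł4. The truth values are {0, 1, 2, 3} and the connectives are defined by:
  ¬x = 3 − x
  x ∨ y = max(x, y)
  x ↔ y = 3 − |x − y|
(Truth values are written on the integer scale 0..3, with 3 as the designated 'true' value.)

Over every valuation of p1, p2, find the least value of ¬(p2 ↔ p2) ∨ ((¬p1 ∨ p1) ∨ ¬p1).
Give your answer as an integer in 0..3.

Take p1 = 1, p2 = 0:
p2 ↔ p2 = 0 ↔ 0 = 3
¬(p2 ↔ p2) = ¬3 = 0
¬p1 = ¬1 = 2
¬p1 ∨ p1 = 2 ∨ 1 = 2
¬p1 = ¬1 = 2
(¬p1 ∨ p1) ∨ ¬p1 = 2 ∨ 2 = 2
¬(p2 ↔ p2) ∨ ((¬p1 ∨ p1) ∨ ¬p1) = 0 ∨ 2 = 2
No assignment yields a value below 2, so this is the minimum.

2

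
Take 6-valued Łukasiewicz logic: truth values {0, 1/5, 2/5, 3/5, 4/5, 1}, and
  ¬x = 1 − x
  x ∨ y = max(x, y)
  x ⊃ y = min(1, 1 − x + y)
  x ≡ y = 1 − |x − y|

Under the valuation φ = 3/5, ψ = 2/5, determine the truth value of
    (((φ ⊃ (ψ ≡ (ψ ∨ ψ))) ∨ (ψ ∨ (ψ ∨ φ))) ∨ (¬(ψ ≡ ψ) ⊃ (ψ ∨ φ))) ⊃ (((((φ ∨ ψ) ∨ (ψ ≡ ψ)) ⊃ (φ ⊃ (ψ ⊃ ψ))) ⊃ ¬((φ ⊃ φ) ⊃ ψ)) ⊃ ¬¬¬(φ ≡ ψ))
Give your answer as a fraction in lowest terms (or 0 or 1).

ψ ∨ ψ = 2/5 ∨ 2/5 = 2/5
ψ ≡ (ψ ∨ ψ) = 2/5 ≡ 2/5 = 1
φ ⊃ (ψ ≡ (ψ ∨ ψ)) = 3/5 ⊃ 1 = 1
ψ ∨ φ = 2/5 ∨ 3/5 = 3/5
ψ ∨ (ψ ∨ φ) = 2/5 ∨ 3/5 = 3/5
(φ ⊃ (ψ ≡ (ψ ∨ ψ))) ∨ (ψ ∨ (ψ ∨ φ)) = 1 ∨ 3/5 = 1
ψ ≡ ψ = 2/5 ≡ 2/5 = 1
¬(ψ ≡ ψ) = ¬1 = 0
ψ ∨ φ = 2/5 ∨ 3/5 = 3/5
¬(ψ ≡ ψ) ⊃ (ψ ∨ φ) = 0 ⊃ 3/5 = 1
((φ ⊃ (ψ ≡ (ψ ∨ ψ))) ∨ (ψ ∨ (ψ ∨ φ))) ∨ (¬(ψ ≡ ψ) ⊃ (ψ ∨ φ)) = 1 ∨ 1 = 1
φ ∨ ψ = 3/5 ∨ 2/5 = 3/5
ψ ≡ ψ = 2/5 ≡ 2/5 = 1
(φ ∨ ψ) ∨ (ψ ≡ ψ) = 3/5 ∨ 1 = 1
ψ ⊃ ψ = 2/5 ⊃ 2/5 = 1
φ ⊃ (ψ ⊃ ψ) = 3/5 ⊃ 1 = 1
((φ ∨ ψ) ∨ (ψ ≡ ψ)) ⊃ (φ ⊃ (ψ ⊃ ψ)) = 1 ⊃ 1 = 1
φ ⊃ φ = 3/5 ⊃ 3/5 = 1
(φ ⊃ φ) ⊃ ψ = 1 ⊃ 2/5 = 2/5
¬((φ ⊃ φ) ⊃ ψ) = ¬2/5 = 3/5
(((φ ∨ ψ) ∨ (ψ ≡ ψ)) ⊃ (φ ⊃ (ψ ⊃ ψ))) ⊃ ¬((φ ⊃ φ) ⊃ ψ) = 1 ⊃ 3/5 = 3/5
φ ≡ ψ = 3/5 ≡ 2/5 = 4/5
¬(φ ≡ ψ) = ¬4/5 = 1/5
¬¬(φ ≡ ψ) = ¬1/5 = 4/5
¬¬¬(φ ≡ ψ) = ¬4/5 = 1/5
((((φ ∨ ψ) ∨ (ψ ≡ ψ)) ⊃ (φ ⊃ (ψ ⊃ ψ))) ⊃ ¬((φ ⊃ φ) ⊃ ψ)) ⊃ ¬¬¬(φ ≡ ψ) = 3/5 ⊃ 1/5 = 3/5
(((φ ⊃ (ψ ≡ (ψ ∨ ψ))) ∨ (ψ ∨ (ψ ∨ φ))) ∨ (¬(ψ ≡ ψ) ⊃ (ψ ∨ φ))) ⊃ (((((φ ∨ ψ) ∨ (ψ ≡ ψ)) ⊃ (φ ⊃ (ψ ⊃ ψ))) ⊃ ¬((φ ⊃ φ) ⊃ ψ)) ⊃ ¬¬¬(φ ≡ ψ)) = 1 ⊃ 3/5 = 3/5

3/5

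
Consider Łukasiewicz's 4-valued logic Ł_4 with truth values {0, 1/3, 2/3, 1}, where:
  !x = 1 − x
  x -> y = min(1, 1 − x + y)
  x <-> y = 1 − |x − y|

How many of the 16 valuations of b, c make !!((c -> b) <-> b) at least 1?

b = 0, c = 0 ↦ 0  <
b = 0, c = 1/3 ↦ 1/3  <
b = 0, c = 2/3 ↦ 2/3  <
b = 0, c = 1 ↦ 1  ≥
b = 1/3, c = 0 ↦ 1/3  <
b = 1/3, c = 1/3 ↦ 1/3  <
b = 1/3, c = 2/3 ↦ 2/3  <
b = 1/3, c = 1 ↦ 1  ≥
b = 2/3, c = 0 ↦ 2/3  <
b = 2/3, c = 1/3 ↦ 2/3  <
b = 2/3, c = 2/3 ↦ 2/3  <
b = 2/3, c = 1 ↦ 1  ≥
b = 1, c = 0 ↦ 1  ≥
b = 1, c = 1/3 ↦ 1  ≥
b = 1, c = 2/3 ↦ 1  ≥
b = 1, c = 1 ↦ 1  ≥
So 7 of the 16 assignments meet the threshold.

7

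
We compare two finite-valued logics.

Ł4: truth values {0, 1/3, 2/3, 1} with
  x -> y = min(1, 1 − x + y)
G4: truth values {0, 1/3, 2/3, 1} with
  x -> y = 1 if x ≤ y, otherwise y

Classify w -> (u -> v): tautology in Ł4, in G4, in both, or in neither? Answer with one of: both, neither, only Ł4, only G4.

In Ł4: at u = 1/3, v = 0, w = 1 the value is 2/3 — not a tautology.
In G4: at u = 1/3, v = 0, w = 1/3 the value is 0 — not a tautology.

neither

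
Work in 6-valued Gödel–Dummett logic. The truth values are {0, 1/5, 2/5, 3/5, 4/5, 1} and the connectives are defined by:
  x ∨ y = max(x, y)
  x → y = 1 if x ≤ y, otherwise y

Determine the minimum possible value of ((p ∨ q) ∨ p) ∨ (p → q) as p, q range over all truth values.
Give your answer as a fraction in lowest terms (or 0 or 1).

1/5

Take p = 1/5, q = 0:
p ∨ q = 1/5 ∨ 0 = 1/5
(p ∨ q) ∨ p = 1/5 ∨ 1/5 = 1/5
p → q = 1/5 → 0 = 0
((p ∨ q) ∨ p) ∨ (p → q) = 1/5 ∨ 0 = 1/5
No assignment yields a value below 1/5, so this is the minimum.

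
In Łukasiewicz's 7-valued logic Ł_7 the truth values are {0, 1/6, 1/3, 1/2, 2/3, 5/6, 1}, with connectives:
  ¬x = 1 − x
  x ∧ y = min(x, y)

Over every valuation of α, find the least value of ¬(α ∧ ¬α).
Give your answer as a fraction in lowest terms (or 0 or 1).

Take α = 1/2:
¬α = ¬1/2 = 1/2
α ∧ ¬α = 1/2 ∧ 1/2 = 1/2
¬(α ∧ ¬α) = ¬1/2 = 1/2
No assignment yields a value below 1/2, so this is the minimum.

1/2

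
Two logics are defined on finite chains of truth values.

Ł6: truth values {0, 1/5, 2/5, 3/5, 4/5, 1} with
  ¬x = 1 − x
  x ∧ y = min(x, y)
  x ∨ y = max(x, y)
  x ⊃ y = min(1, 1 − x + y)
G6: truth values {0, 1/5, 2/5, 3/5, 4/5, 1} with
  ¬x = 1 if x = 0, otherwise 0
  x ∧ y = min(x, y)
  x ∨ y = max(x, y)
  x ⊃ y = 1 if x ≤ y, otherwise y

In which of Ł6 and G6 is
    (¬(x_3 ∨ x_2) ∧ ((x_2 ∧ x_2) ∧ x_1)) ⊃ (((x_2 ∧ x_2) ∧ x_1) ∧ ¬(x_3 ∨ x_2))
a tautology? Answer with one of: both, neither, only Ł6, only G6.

both

In Ł6: every assignment gives 1 — tautology.
In G6: every assignment gives 1 — tautology.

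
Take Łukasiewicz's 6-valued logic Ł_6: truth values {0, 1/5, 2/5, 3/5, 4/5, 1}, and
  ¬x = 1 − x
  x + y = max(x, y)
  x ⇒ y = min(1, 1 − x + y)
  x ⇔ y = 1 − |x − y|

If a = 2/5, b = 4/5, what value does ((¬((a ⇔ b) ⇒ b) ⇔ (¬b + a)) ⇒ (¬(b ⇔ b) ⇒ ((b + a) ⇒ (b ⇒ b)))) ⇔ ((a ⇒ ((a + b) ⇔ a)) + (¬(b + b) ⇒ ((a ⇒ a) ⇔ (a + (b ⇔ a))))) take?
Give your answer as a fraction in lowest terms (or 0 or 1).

a ⇔ b = 2/5 ⇔ 4/5 = 3/5
(a ⇔ b) ⇒ b = 3/5 ⇒ 4/5 = 1
¬((a ⇔ b) ⇒ b) = ¬1 = 0
¬b = ¬4/5 = 1/5
¬b + a = 1/5 + 2/5 = 2/5
¬((a ⇔ b) ⇒ b) ⇔ (¬b + a) = 0 ⇔ 2/5 = 3/5
b ⇔ b = 4/5 ⇔ 4/5 = 1
¬(b ⇔ b) = ¬1 = 0
b + a = 4/5 + 2/5 = 4/5
b ⇒ b = 4/5 ⇒ 4/5 = 1
(b + a) ⇒ (b ⇒ b) = 4/5 ⇒ 1 = 1
¬(b ⇔ b) ⇒ ((b + a) ⇒ (b ⇒ b)) = 0 ⇒ 1 = 1
(¬((a ⇔ b) ⇒ b) ⇔ (¬b + a)) ⇒ (¬(b ⇔ b) ⇒ ((b + a) ⇒ (b ⇒ b))) = 3/5 ⇒ 1 = 1
a + b = 2/5 + 4/5 = 4/5
(a + b) ⇔ a = 4/5 ⇔ 2/5 = 3/5
a ⇒ ((a + b) ⇔ a) = 2/5 ⇒ 3/5 = 1
b + b = 4/5 + 4/5 = 4/5
¬(b + b) = ¬4/5 = 1/5
a ⇒ a = 2/5 ⇒ 2/5 = 1
b ⇔ a = 4/5 ⇔ 2/5 = 3/5
a + (b ⇔ a) = 2/5 + 3/5 = 3/5
(a ⇒ a) ⇔ (a + (b ⇔ a)) = 1 ⇔ 3/5 = 3/5
¬(b + b) ⇒ ((a ⇒ a) ⇔ (a + (b ⇔ a))) = 1/5 ⇒ 3/5 = 1
(a ⇒ ((a + b) ⇔ a)) + (¬(b + b) ⇒ ((a ⇒ a) ⇔ (a + (b ⇔ a)))) = 1 + 1 = 1
((¬((a ⇔ b) ⇒ b) ⇔ (¬b + a)) ⇒ (¬(b ⇔ b) ⇒ ((b + a) ⇒ (b ⇒ b)))) ⇔ ((a ⇒ ((a + b) ⇔ a)) + (¬(b + b) ⇒ ((a ⇒ a) ⇔ (a + (b ⇔ a))))) = 1 ⇔ 1 = 1

1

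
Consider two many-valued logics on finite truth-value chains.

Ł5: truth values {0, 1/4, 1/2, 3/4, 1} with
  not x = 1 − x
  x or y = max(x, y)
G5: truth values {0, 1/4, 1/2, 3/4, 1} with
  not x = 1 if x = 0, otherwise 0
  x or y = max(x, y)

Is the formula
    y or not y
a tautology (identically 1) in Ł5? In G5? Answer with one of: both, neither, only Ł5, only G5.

In Ł5: at y = 1/4 the value is 3/4 — not a tautology.
In G5: at y = 1/4 the value is 1/4 — not a tautology.

neither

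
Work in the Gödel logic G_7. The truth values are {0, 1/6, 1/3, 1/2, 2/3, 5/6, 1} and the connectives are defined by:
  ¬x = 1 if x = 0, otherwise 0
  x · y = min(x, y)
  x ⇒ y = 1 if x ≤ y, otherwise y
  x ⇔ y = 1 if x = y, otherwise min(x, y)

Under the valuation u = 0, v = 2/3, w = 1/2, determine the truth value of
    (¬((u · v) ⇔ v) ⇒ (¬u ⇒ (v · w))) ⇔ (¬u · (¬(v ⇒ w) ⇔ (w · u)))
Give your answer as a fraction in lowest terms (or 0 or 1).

u · v = 0 · 2/3 = 0
(u · v) ⇔ v = 0 ⇔ 2/3 = 0
¬((u · v) ⇔ v) = ¬0 = 1
¬u = ¬0 = 1
v · w = 2/3 · 1/2 = 1/2
¬u ⇒ (v · w) = 1 ⇒ 1/2 = 1/2
¬((u · v) ⇔ v) ⇒ (¬u ⇒ (v · w)) = 1 ⇒ 1/2 = 1/2
¬u = ¬0 = 1
v ⇒ w = 2/3 ⇒ 1/2 = 1/2
¬(v ⇒ w) = ¬1/2 = 0
w · u = 1/2 · 0 = 0
¬(v ⇒ w) ⇔ (w · u) = 0 ⇔ 0 = 1
¬u · (¬(v ⇒ w) ⇔ (w · u)) = 1 · 1 = 1
(¬((u · v) ⇔ v) ⇒ (¬u ⇒ (v · w))) ⇔ (¬u · (¬(v ⇒ w) ⇔ (w · u))) = 1/2 ⇔ 1 = 1/2

1/2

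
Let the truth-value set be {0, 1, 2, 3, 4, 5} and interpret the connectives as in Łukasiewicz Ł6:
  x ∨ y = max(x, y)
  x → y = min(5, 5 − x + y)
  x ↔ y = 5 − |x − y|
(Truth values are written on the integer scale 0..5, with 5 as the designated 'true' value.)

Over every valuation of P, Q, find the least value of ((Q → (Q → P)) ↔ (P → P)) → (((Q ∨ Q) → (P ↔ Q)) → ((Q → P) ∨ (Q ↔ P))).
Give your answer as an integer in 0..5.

Take P = 0, Q = 2:
Q → P = 2 → 0 = 3
Q → (Q → P) = 2 → 3 = 5
P → P = 0 → 0 = 5
(Q → (Q → P)) ↔ (P → P) = 5 ↔ 5 = 5
Q ∨ Q = 2 ∨ 2 = 2
P ↔ Q = 0 ↔ 2 = 3
(Q ∨ Q) → (P ↔ Q) = 2 → 3 = 5
Q → P = 2 → 0 = 3
Q ↔ P = 2 ↔ 0 = 3
(Q → P) ∨ (Q ↔ P) = 3 ∨ 3 = 3
((Q ∨ Q) → (P ↔ Q)) → ((Q → P) ∨ (Q ↔ P)) = 5 → 3 = 3
((Q → (Q → P)) ↔ (P → P)) → (((Q ∨ Q) → (P ↔ Q)) → ((Q → P) ∨ (Q ↔ P))) = 5 → 3 = 3
No assignment yields a value below 3, so this is the minimum.

3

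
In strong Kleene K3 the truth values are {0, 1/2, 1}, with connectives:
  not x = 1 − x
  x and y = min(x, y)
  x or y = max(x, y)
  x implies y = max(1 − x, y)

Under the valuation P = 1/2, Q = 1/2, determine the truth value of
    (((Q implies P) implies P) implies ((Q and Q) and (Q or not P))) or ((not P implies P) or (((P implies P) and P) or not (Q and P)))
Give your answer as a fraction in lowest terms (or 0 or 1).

1/2

Q implies P = 1/2 implies 1/2 = 1/2
(Q implies P) implies P = 1/2 implies 1/2 = 1/2
Q and Q = 1/2 and 1/2 = 1/2
not P = not 1/2 = 1/2
Q or not P = 1/2 or 1/2 = 1/2
(Q and Q) and (Q or not P) = 1/2 and 1/2 = 1/2
((Q implies P) implies P) implies ((Q and Q) and (Q or not P)) = 1/2 implies 1/2 = 1/2
not P = not 1/2 = 1/2
not P implies P = 1/2 implies 1/2 = 1/2
P implies P = 1/2 implies 1/2 = 1/2
(P implies P) and P = 1/2 and 1/2 = 1/2
Q and P = 1/2 and 1/2 = 1/2
not (Q and P) = not 1/2 = 1/2
((P implies P) and P) or not (Q and P) = 1/2 or 1/2 = 1/2
(not P implies P) or (((P implies P) and P) or not (Q and P)) = 1/2 or 1/2 = 1/2
(((Q implies P) implies P) implies ((Q and Q) and (Q or not P))) or ((not P implies P) or (((P implies P) and P) or not (Q and P))) = 1/2 or 1/2 = 1/2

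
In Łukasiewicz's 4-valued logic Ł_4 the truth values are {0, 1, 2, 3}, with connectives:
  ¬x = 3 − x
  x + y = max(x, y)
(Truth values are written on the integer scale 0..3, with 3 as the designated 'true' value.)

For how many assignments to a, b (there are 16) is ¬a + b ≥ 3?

7

a = 0, b = 0 ↦ 3  ≥
a = 0, b = 1 ↦ 3  ≥
a = 0, b = 2 ↦ 3  ≥
a = 0, b = 3 ↦ 3  ≥
a = 1, b = 0 ↦ 2  <
a = 1, b = 1 ↦ 2  <
a = 1, b = 2 ↦ 2  <
a = 1, b = 3 ↦ 3  ≥
a = 2, b = 0 ↦ 1  <
a = 2, b = 1 ↦ 1  <
a = 2, b = 2 ↦ 2  <
a = 2, b = 3 ↦ 3  ≥
a = 3, b = 0 ↦ 0  <
a = 3, b = 1 ↦ 1  <
a = 3, b = 2 ↦ 2  <
a = 3, b = 3 ↦ 3  ≥
So 7 of the 16 assignments meet the threshold.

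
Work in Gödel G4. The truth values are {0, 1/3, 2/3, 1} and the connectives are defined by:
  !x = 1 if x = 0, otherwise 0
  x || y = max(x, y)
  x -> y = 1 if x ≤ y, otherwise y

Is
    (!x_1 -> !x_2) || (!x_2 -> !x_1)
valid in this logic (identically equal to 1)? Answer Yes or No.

Yes

x_1 = 0, x_2 = 0 ↦ 1
x_1 = 0, x_2 = 1/3 ↦ 1
x_1 = 0, x_2 = 2/3 ↦ 1
x_1 = 0, x_2 = 1 ↦ 1
x_1 = 1/3, x_2 = 0 ↦ 1
x_1 = 1/3, x_2 = 1/3 ↦ 1
x_1 = 1/3, x_2 = 2/3 ↦ 1
x_1 = 1/3, x_2 = 1 ↦ 1
x_1 = 2/3, x_2 = 0 ↦ 1
x_1 = 2/3, x_2 = 1/3 ↦ 1
x_1 = 2/3, x_2 = 2/3 ↦ 1
x_1 = 2/3, x_2 = 1 ↦ 1
x_1 = 1, x_2 = 0 ↦ 1
x_1 = 1, x_2 = 1/3 ↦ 1
x_1 = 1, x_2 = 2/3 ↦ 1
x_1 = 1, x_2 = 1 ↦ 1
Every assignment gives a value ≥ 1.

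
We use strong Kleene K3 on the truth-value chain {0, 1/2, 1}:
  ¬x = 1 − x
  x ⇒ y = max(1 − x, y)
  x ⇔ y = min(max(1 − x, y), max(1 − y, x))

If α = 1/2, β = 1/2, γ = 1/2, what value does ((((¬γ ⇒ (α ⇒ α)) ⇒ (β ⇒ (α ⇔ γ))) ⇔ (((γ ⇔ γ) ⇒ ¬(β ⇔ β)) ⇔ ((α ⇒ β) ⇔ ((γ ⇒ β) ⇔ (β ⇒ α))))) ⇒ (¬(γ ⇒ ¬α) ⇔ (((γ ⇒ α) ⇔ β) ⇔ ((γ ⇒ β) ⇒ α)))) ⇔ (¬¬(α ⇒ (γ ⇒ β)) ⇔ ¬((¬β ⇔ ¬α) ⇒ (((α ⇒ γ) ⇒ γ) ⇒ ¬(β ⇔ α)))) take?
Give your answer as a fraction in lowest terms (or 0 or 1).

1/2

¬γ = ¬1/2 = 1/2
α ⇒ α = 1/2 ⇒ 1/2 = 1/2
¬γ ⇒ (α ⇒ α) = 1/2 ⇒ 1/2 = 1/2
α ⇔ γ = 1/2 ⇔ 1/2 = 1/2
β ⇒ (α ⇔ γ) = 1/2 ⇒ 1/2 = 1/2
(¬γ ⇒ (α ⇒ α)) ⇒ (β ⇒ (α ⇔ γ)) = 1/2 ⇒ 1/2 = 1/2
γ ⇔ γ = 1/2 ⇔ 1/2 = 1/2
β ⇔ β = 1/2 ⇔ 1/2 = 1/2
¬(β ⇔ β) = ¬1/2 = 1/2
(γ ⇔ γ) ⇒ ¬(β ⇔ β) = 1/2 ⇒ 1/2 = 1/2
α ⇒ β = 1/2 ⇒ 1/2 = 1/2
γ ⇒ β = 1/2 ⇒ 1/2 = 1/2
β ⇒ α = 1/2 ⇒ 1/2 = 1/2
(γ ⇒ β) ⇔ (β ⇒ α) = 1/2 ⇔ 1/2 = 1/2
(α ⇒ β) ⇔ ((γ ⇒ β) ⇔ (β ⇒ α)) = 1/2 ⇔ 1/2 = 1/2
((γ ⇔ γ) ⇒ ¬(β ⇔ β)) ⇔ ((α ⇒ β) ⇔ ((γ ⇒ β) ⇔ (β ⇒ α))) = 1/2 ⇔ 1/2 = 1/2
((¬γ ⇒ (α ⇒ α)) ⇒ (β ⇒ (α ⇔ γ))) ⇔ (((γ ⇔ γ) ⇒ ¬(β ⇔ β)) ⇔ ((α ⇒ β) ⇔ ((γ ⇒ β) ⇔ (β ⇒ α)))) = 1/2 ⇔ 1/2 = 1/2
¬α = ¬1/2 = 1/2
γ ⇒ ¬α = 1/2 ⇒ 1/2 = 1/2
¬(γ ⇒ ¬α) = ¬1/2 = 1/2
γ ⇒ α = 1/2 ⇒ 1/2 = 1/2
(γ ⇒ α) ⇔ β = 1/2 ⇔ 1/2 = 1/2
γ ⇒ β = 1/2 ⇒ 1/2 = 1/2
(γ ⇒ β) ⇒ α = 1/2 ⇒ 1/2 = 1/2
((γ ⇒ α) ⇔ β) ⇔ ((γ ⇒ β) ⇒ α) = 1/2 ⇔ 1/2 = 1/2
¬(γ ⇒ ¬α) ⇔ (((γ ⇒ α) ⇔ β) ⇔ ((γ ⇒ β) ⇒ α)) = 1/2 ⇔ 1/2 = 1/2
(((¬γ ⇒ (α ⇒ α)) ⇒ (β ⇒ (α ⇔ γ))) ⇔ (((γ ⇔ γ) ⇒ ¬(β ⇔ β)) ⇔ ((α ⇒ β) ⇔ ((γ ⇒ β) ⇔ (β ⇒ α))))) ⇒ (¬(γ ⇒ ¬α) ⇔ (((γ ⇒ α) ⇔ β) ⇔ ((γ ⇒ β) ⇒ α))) = 1/2 ⇒ 1/2 = 1/2
γ ⇒ β = 1/2 ⇒ 1/2 = 1/2
α ⇒ (γ ⇒ β) = 1/2 ⇒ 1/2 = 1/2
¬(α ⇒ (γ ⇒ β)) = ¬1/2 = 1/2
¬¬(α ⇒ (γ ⇒ β)) = ¬1/2 = 1/2
¬β = ¬1/2 = 1/2
¬α = ¬1/2 = 1/2
¬β ⇔ ¬α = 1/2 ⇔ 1/2 = 1/2
α ⇒ γ = 1/2 ⇒ 1/2 = 1/2
(α ⇒ γ) ⇒ γ = 1/2 ⇒ 1/2 = 1/2
β ⇔ α = 1/2 ⇔ 1/2 = 1/2
¬(β ⇔ α) = ¬1/2 = 1/2
((α ⇒ γ) ⇒ γ) ⇒ ¬(β ⇔ α) = 1/2 ⇒ 1/2 = 1/2
(¬β ⇔ ¬α) ⇒ (((α ⇒ γ) ⇒ γ) ⇒ ¬(β ⇔ α)) = 1/2 ⇒ 1/2 = 1/2
¬((¬β ⇔ ¬α) ⇒ (((α ⇒ γ) ⇒ γ) ⇒ ¬(β ⇔ α))) = ¬1/2 = 1/2
¬¬(α ⇒ (γ ⇒ β)) ⇔ ¬((¬β ⇔ ¬α) ⇒ (((α ⇒ γ) ⇒ γ) ⇒ ¬(β ⇔ α))) = 1/2 ⇔ 1/2 = 1/2
((((¬γ ⇒ (α ⇒ α)) ⇒ (β ⇒ (α ⇔ γ))) ⇔ (((γ ⇔ γ) ⇒ ¬(β ⇔ β)) ⇔ ((α ⇒ β) ⇔ ((γ ⇒ β) ⇔ (β ⇒ α))))) ⇒ (¬(γ ⇒ ¬α) ⇔ (((γ ⇒ α) ⇔ β) ⇔ ((γ ⇒ β) ⇒ α)))) ⇔ (¬¬(α ⇒ (γ ⇒ β)) ⇔ ¬((¬β ⇔ ¬α) ⇒ (((α ⇒ γ) ⇒ γ) ⇒ ¬(β ⇔ α)))) = 1/2 ⇔ 1/2 = 1/2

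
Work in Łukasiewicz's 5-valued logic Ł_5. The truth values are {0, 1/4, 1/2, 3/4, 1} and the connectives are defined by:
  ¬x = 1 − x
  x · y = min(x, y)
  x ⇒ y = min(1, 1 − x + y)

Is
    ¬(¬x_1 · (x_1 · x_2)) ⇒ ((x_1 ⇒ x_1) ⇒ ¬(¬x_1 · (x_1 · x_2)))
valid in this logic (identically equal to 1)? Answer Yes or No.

Yes

At x_1 = 1/4, x_2 = 0, for instance:
¬x_1 = ¬1/4 = 3/4
x_1 · x_2 = 1/4 · 0 = 0
¬x_1 · (x_1 · x_2) = 3/4 · 0 = 0
¬(¬x_1 · (x_1 · x_2)) = ¬0 = 1
x_1 ⇒ x_1 = 1/4 ⇒ 1/4 = 1
(x_1 ⇒ x_1) ⇒ ¬(¬x_1 · (x_1 · x_2)) = 1 ⇒ 1 = 1
¬(¬x_1 · (x_1 · x_2)) ⇒ ((x_1 ⇒ x_1) ⇒ ¬(¬x_1 · (x_1 · x_2))) = 1 ⇒ 1 = 1
and checking the remaining 24 assignments likewise gives ≥ 1 in every case.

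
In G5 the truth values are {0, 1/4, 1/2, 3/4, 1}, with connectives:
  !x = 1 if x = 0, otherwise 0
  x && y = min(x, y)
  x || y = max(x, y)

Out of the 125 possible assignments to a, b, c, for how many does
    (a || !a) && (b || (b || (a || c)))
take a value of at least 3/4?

value 1: 34 assignments (counts)
value 3/4: 32 assignments (counts)
value 1/2: 30 assignments
value 1/4: 28 assignments
value 0: 1 assignment
So 66 of the 125 assignments meet the threshold.

66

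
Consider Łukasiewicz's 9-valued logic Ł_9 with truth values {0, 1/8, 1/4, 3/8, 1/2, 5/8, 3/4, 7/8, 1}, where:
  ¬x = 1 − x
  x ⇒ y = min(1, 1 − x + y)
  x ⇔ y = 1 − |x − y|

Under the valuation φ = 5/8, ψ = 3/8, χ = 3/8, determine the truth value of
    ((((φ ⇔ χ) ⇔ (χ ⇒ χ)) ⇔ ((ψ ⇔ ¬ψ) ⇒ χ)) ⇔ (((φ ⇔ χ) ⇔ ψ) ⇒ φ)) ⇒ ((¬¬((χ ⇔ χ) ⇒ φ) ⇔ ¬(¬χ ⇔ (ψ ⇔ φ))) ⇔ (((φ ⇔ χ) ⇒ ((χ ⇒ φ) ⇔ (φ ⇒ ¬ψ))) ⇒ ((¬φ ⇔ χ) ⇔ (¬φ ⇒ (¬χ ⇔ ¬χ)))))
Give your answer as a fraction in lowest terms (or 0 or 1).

5/8

φ ⇔ χ = 5/8 ⇔ 3/8 = 3/4
χ ⇒ χ = 3/8 ⇒ 3/8 = 1
(φ ⇔ χ) ⇔ (χ ⇒ χ) = 3/4 ⇔ 1 = 3/4
¬ψ = ¬3/8 = 5/8
ψ ⇔ ¬ψ = 3/8 ⇔ 5/8 = 3/4
(ψ ⇔ ¬ψ) ⇒ χ = 3/4 ⇒ 3/8 = 5/8
((φ ⇔ χ) ⇔ (χ ⇒ χ)) ⇔ ((ψ ⇔ ¬ψ) ⇒ χ) = 3/4 ⇔ 5/8 = 7/8
φ ⇔ χ = 5/8 ⇔ 3/8 = 3/4
(φ ⇔ χ) ⇔ ψ = 3/4 ⇔ 3/8 = 5/8
((φ ⇔ χ) ⇔ ψ) ⇒ φ = 5/8 ⇒ 5/8 = 1
(((φ ⇔ χ) ⇔ (χ ⇒ χ)) ⇔ ((ψ ⇔ ¬ψ) ⇒ χ)) ⇔ (((φ ⇔ χ) ⇔ ψ) ⇒ φ) = 7/8 ⇔ 1 = 7/8
χ ⇔ χ = 3/8 ⇔ 3/8 = 1
(χ ⇔ χ) ⇒ φ = 1 ⇒ 5/8 = 5/8
¬((χ ⇔ χ) ⇒ φ) = ¬5/8 = 3/8
¬¬((χ ⇔ χ) ⇒ φ) = ¬3/8 = 5/8
¬χ = ¬3/8 = 5/8
ψ ⇔ φ = 3/8 ⇔ 5/8 = 3/4
¬χ ⇔ (ψ ⇔ φ) = 5/8 ⇔ 3/4 = 7/8
¬(¬χ ⇔ (ψ ⇔ φ)) = ¬7/8 = 1/8
¬¬((χ ⇔ χ) ⇒ φ) ⇔ ¬(¬χ ⇔ (ψ ⇔ φ)) = 5/8 ⇔ 1/8 = 1/2
φ ⇔ χ = 5/8 ⇔ 3/8 = 3/4
χ ⇒ φ = 3/8 ⇒ 5/8 = 1
¬ψ = ¬3/8 = 5/8
φ ⇒ ¬ψ = 5/8 ⇒ 5/8 = 1
(χ ⇒ φ) ⇔ (φ ⇒ ¬ψ) = 1 ⇔ 1 = 1
(φ ⇔ χ) ⇒ ((χ ⇒ φ) ⇔ (φ ⇒ ¬ψ)) = 3/4 ⇒ 1 = 1
¬φ = ¬5/8 = 3/8
¬φ ⇔ χ = 3/8 ⇔ 3/8 = 1
¬φ = ¬5/8 = 3/8
¬χ = ¬3/8 = 5/8
¬χ = ¬3/8 = 5/8
¬χ ⇔ ¬χ = 5/8 ⇔ 5/8 = 1
¬φ ⇒ (¬χ ⇔ ¬χ) = 3/8 ⇒ 1 = 1
(¬φ ⇔ χ) ⇔ (¬φ ⇒ (¬χ ⇔ ¬χ)) = 1 ⇔ 1 = 1
((φ ⇔ χ) ⇒ ((χ ⇒ φ) ⇔ (φ ⇒ ¬ψ))) ⇒ ((¬φ ⇔ χ) ⇔ (¬φ ⇒ (¬χ ⇔ ¬χ))) = 1 ⇒ 1 = 1
(¬¬((χ ⇔ χ) ⇒ φ) ⇔ ¬(¬χ ⇔ (ψ ⇔ φ))) ⇔ (((φ ⇔ χ) ⇒ ((χ ⇒ φ) ⇔ (φ ⇒ ¬ψ))) ⇒ ((¬φ ⇔ χ) ⇔ (¬φ ⇒ (¬χ ⇔ ¬χ)))) = 1/2 ⇔ 1 = 1/2
((((φ ⇔ χ) ⇔ (χ ⇒ χ)) ⇔ ((ψ ⇔ ¬ψ) ⇒ χ)) ⇔ (((φ ⇔ χ) ⇔ ψ) ⇒ φ)) ⇒ ((¬¬((χ ⇔ χ) ⇒ φ) ⇔ ¬(¬χ ⇔ (ψ ⇔ φ))) ⇔ (((φ ⇔ χ) ⇒ ((χ ⇒ φ) ⇔ (φ ⇒ ¬ψ))) ⇒ ((¬φ ⇔ χ) ⇔ (¬φ ⇒ (¬χ ⇔ ¬χ))))) = 7/8 ⇒ 1/2 = 5/8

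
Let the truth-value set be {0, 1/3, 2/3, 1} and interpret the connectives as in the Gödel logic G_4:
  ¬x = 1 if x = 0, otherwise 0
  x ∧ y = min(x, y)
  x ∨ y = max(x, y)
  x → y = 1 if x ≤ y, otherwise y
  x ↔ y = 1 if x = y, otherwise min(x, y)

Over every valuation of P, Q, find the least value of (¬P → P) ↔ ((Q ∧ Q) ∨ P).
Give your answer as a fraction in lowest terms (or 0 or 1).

Take P = 0, Q = 1/3:
¬P = ¬0 = 1
¬P → P = 1 → 0 = 0
Q ∧ Q = 1/3 ∧ 1/3 = 1/3
(Q ∧ Q) ∨ P = 1/3 ∨ 0 = 1/3
(¬P → P) ↔ ((Q ∧ Q) ∨ P) = 0 ↔ 1/3 = 0
No assignment yields a value below 0, so this is the minimum.

0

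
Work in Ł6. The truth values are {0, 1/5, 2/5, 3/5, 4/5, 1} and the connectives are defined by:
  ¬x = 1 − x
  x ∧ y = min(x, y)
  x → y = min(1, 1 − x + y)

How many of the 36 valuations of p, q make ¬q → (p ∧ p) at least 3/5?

30

value 1: 21 assignments (counts)
value 4/5: 5 assignments (counts)
value 3/5: 4 assignments (counts)
value 2/5: 3 assignments
value 1/5: 2 assignments
value 0: 1 assignment
So 30 of the 36 assignments meet the threshold.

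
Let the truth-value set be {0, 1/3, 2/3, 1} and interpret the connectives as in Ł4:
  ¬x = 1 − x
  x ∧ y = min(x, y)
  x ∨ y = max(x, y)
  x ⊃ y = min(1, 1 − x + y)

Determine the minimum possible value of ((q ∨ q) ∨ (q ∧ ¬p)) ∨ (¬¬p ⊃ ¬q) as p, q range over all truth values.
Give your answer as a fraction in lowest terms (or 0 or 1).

2/3

Take p = 2/3, q = 2/3:
q ∨ q = 2/3 ∨ 2/3 = 2/3
¬p = ¬2/3 = 1/3
q ∧ ¬p = 2/3 ∧ 1/3 = 1/3
(q ∨ q) ∨ (q ∧ ¬p) = 2/3 ∨ 1/3 = 2/3
¬p = ¬2/3 = 1/3
¬¬p = ¬1/3 = 2/3
¬q = ¬2/3 = 1/3
¬¬p ⊃ ¬q = 2/3 ⊃ 1/3 = 2/3
((q ∨ q) ∨ (q ∧ ¬p)) ∨ (¬¬p ⊃ ¬q) = 2/3 ∨ 2/3 = 2/3
No assignment yields a value below 2/3, so this is the minimum.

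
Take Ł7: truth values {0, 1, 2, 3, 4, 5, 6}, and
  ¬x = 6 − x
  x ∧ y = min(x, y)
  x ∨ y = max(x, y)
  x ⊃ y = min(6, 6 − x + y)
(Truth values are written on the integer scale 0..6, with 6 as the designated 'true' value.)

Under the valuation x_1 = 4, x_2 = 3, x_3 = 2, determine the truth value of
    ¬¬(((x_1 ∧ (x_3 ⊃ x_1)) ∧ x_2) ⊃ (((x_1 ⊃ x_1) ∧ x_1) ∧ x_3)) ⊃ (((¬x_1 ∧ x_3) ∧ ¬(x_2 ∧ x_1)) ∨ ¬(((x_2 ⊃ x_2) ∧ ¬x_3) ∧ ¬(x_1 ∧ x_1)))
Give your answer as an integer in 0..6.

5

x_3 ⊃ x_1 = 2 ⊃ 4 = 6
x_1 ∧ (x_3 ⊃ x_1) = 4 ∧ 6 = 4
(x_1 ∧ (x_3 ⊃ x_1)) ∧ x_2 = 4 ∧ 3 = 3
x_1 ⊃ x_1 = 4 ⊃ 4 = 6
(x_1 ⊃ x_1) ∧ x_1 = 6 ∧ 4 = 4
((x_1 ⊃ x_1) ∧ x_1) ∧ x_3 = 4 ∧ 2 = 2
((x_1 ∧ (x_3 ⊃ x_1)) ∧ x_2) ⊃ (((x_1 ⊃ x_1) ∧ x_1) ∧ x_3) = 3 ⊃ 2 = 5
¬(((x_1 ∧ (x_3 ⊃ x_1)) ∧ x_2) ⊃ (((x_1 ⊃ x_1) ∧ x_1) ∧ x_3)) = ¬5 = 1
¬¬(((x_1 ∧ (x_3 ⊃ x_1)) ∧ x_2) ⊃ (((x_1 ⊃ x_1) ∧ x_1) ∧ x_3)) = ¬1 = 5
¬x_1 = ¬4 = 2
¬x_1 ∧ x_3 = 2 ∧ 2 = 2
x_2 ∧ x_1 = 3 ∧ 4 = 3
¬(x_2 ∧ x_1) = ¬3 = 3
(¬x_1 ∧ x_3) ∧ ¬(x_2 ∧ x_1) = 2 ∧ 3 = 2
x_2 ⊃ x_2 = 3 ⊃ 3 = 6
¬x_3 = ¬2 = 4
(x_2 ⊃ x_2) ∧ ¬x_3 = 6 ∧ 4 = 4
x_1 ∧ x_1 = 4 ∧ 4 = 4
¬(x_1 ∧ x_1) = ¬4 = 2
((x_2 ⊃ x_2) ∧ ¬x_3) ∧ ¬(x_1 ∧ x_1) = 4 ∧ 2 = 2
¬(((x_2 ⊃ x_2) ∧ ¬x_3) ∧ ¬(x_1 ∧ x_1)) = ¬2 = 4
((¬x_1 ∧ x_3) ∧ ¬(x_2 ∧ x_1)) ∨ ¬(((x_2 ⊃ x_2) ∧ ¬x_3) ∧ ¬(x_1 ∧ x_1)) = 2 ∨ 4 = 4
¬¬(((x_1 ∧ (x_3 ⊃ x_1)) ∧ x_2) ⊃ (((x_1 ⊃ x_1) ∧ x_1) ∧ x_3)) ⊃ (((¬x_1 ∧ x_3) ∧ ¬(x_2 ∧ x_1)) ∨ ¬(((x_2 ⊃ x_2) ∧ ¬x_3) ∧ ¬(x_1 ∧ x_1))) = 5 ⊃ 4 = 5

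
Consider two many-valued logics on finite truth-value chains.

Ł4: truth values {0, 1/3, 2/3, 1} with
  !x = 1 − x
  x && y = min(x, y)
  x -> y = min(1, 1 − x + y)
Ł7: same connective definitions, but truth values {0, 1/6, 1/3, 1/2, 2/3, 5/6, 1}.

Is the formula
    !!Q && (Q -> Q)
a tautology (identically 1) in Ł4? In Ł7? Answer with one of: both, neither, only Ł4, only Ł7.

neither

In Ł4: at Q = 0 the value is 0 — not a tautology.
In Ł7: at Q = 0 the value is 0 — not a tautology.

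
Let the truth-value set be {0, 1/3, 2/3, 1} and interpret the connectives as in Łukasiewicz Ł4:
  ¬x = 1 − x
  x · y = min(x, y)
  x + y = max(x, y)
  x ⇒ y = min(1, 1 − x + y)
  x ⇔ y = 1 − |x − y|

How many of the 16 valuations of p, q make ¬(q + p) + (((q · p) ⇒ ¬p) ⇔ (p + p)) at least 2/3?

p = 0, q = 0 ↦ 1  ≥
p = 0, q = 1/3 ↦ 2/3  ≥
p = 0, q = 2/3 ↦ 1/3  <
p = 0, q = 1 ↦ 0  <
p = 1/3, q = 0 ↦ 2/3  ≥
p = 1/3, q = 1/3 ↦ 2/3  ≥
p = 1/3, q = 2/3 ↦ 1/3  <
p = 1/3, q = 1 ↦ 1/3  <
p = 2/3, q = 0 ↦ 2/3  ≥
p = 2/3, q = 1/3 ↦ 2/3  ≥
p = 2/3, q = 2/3 ↦ 1  ≥
p = 2/3, q = 1 ↦ 1  ≥
p = 1, q = 0 ↦ 1  ≥
p = 1, q = 1/3 ↦ 2/3  ≥
p = 1, q = 2/3 ↦ 1/3  <
p = 1, q = 1 ↦ 0  <
So 10 of the 16 assignments meet the threshold.

10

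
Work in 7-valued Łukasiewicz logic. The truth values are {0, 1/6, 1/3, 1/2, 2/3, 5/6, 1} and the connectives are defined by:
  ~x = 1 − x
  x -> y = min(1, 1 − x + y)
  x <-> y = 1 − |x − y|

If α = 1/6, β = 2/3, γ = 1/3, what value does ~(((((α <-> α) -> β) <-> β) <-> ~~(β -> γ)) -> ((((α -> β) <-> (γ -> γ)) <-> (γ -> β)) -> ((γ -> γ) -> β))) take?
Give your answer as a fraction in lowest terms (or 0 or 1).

α <-> α = 1/6 <-> 1/6 = 1
(α <-> α) -> β = 1 -> 2/3 = 2/3
((α <-> α) -> β) <-> β = 2/3 <-> 2/3 = 1
β -> γ = 2/3 -> 1/3 = 2/3
~(β -> γ) = ~2/3 = 1/3
~~(β -> γ) = ~1/3 = 2/3
(((α <-> α) -> β) <-> β) <-> ~~(β -> γ) = 1 <-> 2/3 = 2/3
α -> β = 1/6 -> 2/3 = 1
γ -> γ = 1/3 -> 1/3 = 1
(α -> β) <-> (γ -> γ) = 1 <-> 1 = 1
γ -> β = 1/3 -> 2/3 = 1
((α -> β) <-> (γ -> γ)) <-> (γ -> β) = 1 <-> 1 = 1
γ -> γ = 1/3 -> 1/3 = 1
(γ -> γ) -> β = 1 -> 2/3 = 2/3
(((α -> β) <-> (γ -> γ)) <-> (γ -> β)) -> ((γ -> γ) -> β) = 1 -> 2/3 = 2/3
((((α <-> α) -> β) <-> β) <-> ~~(β -> γ)) -> ((((α -> β) <-> (γ -> γ)) <-> (γ -> β)) -> ((γ -> γ) -> β)) = 2/3 -> 2/3 = 1
~(((((α <-> α) -> β) <-> β) <-> ~~(β -> γ)) -> ((((α -> β) <-> (γ -> γ)) <-> (γ -> β)) -> ((γ -> γ) -> β))) = ~1 = 0

0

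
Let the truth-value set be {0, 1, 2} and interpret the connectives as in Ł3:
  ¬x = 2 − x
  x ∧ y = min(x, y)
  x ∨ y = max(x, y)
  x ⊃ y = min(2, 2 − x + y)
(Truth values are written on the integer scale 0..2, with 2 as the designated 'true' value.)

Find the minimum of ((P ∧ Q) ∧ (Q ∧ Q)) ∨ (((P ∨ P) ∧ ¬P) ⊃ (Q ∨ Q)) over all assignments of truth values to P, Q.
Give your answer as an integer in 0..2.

1

Take P = 1, Q = 0:
P ∧ Q = 1 ∧ 0 = 0
Q ∧ Q = 0 ∧ 0 = 0
(P ∧ Q) ∧ (Q ∧ Q) = 0 ∧ 0 = 0
P ∨ P = 1 ∨ 1 = 1
¬P = ¬1 = 1
(P ∨ P) ∧ ¬P = 1 ∧ 1 = 1
Q ∨ Q = 0 ∨ 0 = 0
((P ∨ P) ∧ ¬P) ⊃ (Q ∨ Q) = 1 ⊃ 0 = 1
((P ∧ Q) ∧ (Q ∧ Q)) ∨ (((P ∨ P) ∧ ¬P) ⊃ (Q ∨ Q)) = 0 ∨ 1 = 1
No assignment yields a value below 1, so this is the minimum.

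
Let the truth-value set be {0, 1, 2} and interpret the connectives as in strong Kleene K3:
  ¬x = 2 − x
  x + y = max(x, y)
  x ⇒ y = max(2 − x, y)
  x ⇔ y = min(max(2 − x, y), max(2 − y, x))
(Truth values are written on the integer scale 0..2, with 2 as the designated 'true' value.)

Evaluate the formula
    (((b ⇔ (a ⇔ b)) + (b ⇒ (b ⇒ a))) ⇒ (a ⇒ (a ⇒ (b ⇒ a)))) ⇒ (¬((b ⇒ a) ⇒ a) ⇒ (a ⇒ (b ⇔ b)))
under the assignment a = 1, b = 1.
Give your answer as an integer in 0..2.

1

a ⇔ b = 1 ⇔ 1 = 1
b ⇔ (a ⇔ b) = 1 ⇔ 1 = 1
b ⇒ a = 1 ⇒ 1 = 1
b ⇒ (b ⇒ a) = 1 ⇒ 1 = 1
(b ⇔ (a ⇔ b)) + (b ⇒ (b ⇒ a)) = 1 + 1 = 1
b ⇒ a = 1 ⇒ 1 = 1
a ⇒ (b ⇒ a) = 1 ⇒ 1 = 1
a ⇒ (a ⇒ (b ⇒ a)) = 1 ⇒ 1 = 1
((b ⇔ (a ⇔ b)) + (b ⇒ (b ⇒ a))) ⇒ (a ⇒ (a ⇒ (b ⇒ a))) = 1 ⇒ 1 = 1
b ⇒ a = 1 ⇒ 1 = 1
(b ⇒ a) ⇒ a = 1 ⇒ 1 = 1
¬((b ⇒ a) ⇒ a) = ¬1 = 1
b ⇔ b = 1 ⇔ 1 = 1
a ⇒ (b ⇔ b) = 1 ⇒ 1 = 1
¬((b ⇒ a) ⇒ a) ⇒ (a ⇒ (b ⇔ b)) = 1 ⇒ 1 = 1
(((b ⇔ (a ⇔ b)) + (b ⇒ (b ⇒ a))) ⇒ (a ⇒ (a ⇒ (b ⇒ a)))) ⇒ (¬((b ⇒ a) ⇒ a) ⇒ (a ⇒ (b ⇔ b))) = 1 ⇒ 1 = 1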